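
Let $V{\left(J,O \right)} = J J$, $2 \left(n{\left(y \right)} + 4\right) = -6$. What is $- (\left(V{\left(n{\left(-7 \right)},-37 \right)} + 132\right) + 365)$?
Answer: $-546$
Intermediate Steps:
$n{\left(y \right)} = -7$ ($n{\left(y \right)} = -4 + \frac{1}{2} \left(-6\right) = -4 - 3 = -7$)
$V{\left(J,O \right)} = J^{2}$
$- (\left(V{\left(n{\left(-7 \right)},-37 \right)} + 132\right) + 365) = - (\left(\left(-7\right)^{2} + 132\right) + 365) = - (\left(49 + 132\right) + 365) = - (181 + 365) = \left(-1\right) 546 = -546$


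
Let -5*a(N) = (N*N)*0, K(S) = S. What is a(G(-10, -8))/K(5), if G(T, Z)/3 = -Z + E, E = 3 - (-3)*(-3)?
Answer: 0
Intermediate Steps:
E = -6 (E = 3 - 1*9 = 3 - 9 = -6)
G(T, Z) = -18 - 3*Z (G(T, Z) = 3*(-Z - 6) = 3*(-6 - Z) = -18 - 3*Z)
a(N) = 0 (a(N) = -N*N*0/5 = -N²*0/5 = -⅕*0 = 0)
a(G(-10, -8))/K(5) = 0/5 = 0*(⅕) = 0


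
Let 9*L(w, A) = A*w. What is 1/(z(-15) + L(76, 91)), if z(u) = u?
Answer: 9/6781 ≈ 0.0013272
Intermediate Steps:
L(w, A) = A*w/9 (L(w, A) = (A*w)/9 = A*w/9)
1/(z(-15) + L(76, 91)) = 1/(-15 + (1/9)*91*76) = 1/(-15 + 6916/9) = 1/(6781/9) = 9/6781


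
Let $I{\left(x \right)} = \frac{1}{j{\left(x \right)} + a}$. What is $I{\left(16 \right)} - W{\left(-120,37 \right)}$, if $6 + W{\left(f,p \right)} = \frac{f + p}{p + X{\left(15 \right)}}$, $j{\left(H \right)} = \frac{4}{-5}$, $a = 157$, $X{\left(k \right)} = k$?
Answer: $\frac{308755}{40612} \approx 7.6026$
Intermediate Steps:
$j{\left(H \right)} = - \frac{4}{5}$ ($j{\left(H \right)} = 4 \left(- \frac{1}{5}\right) = - \frac{4}{5}$)
$W{\left(f,p \right)} = -6 + \frac{f + p}{15 + p}$ ($W{\left(f,p \right)} = -6 + \frac{f + p}{p + 15} = -6 + \frac{f + p}{15 + p}$)
$I{\left(x \right)} = \frac{5}{781}$ ($I{\left(x \right)} = \frac{1}{- \frac{4}{5} + 157} = \frac{1}{\frac{781}{5}} = \frac{5}{781}$)
$I{\left(16 \right)} - W{\left(-120,37 \right)} = \frac{5}{781} - \frac{-90 - 120 - 185}{15 + 37} = \frac{5}{781} - \frac{-90 - 120 - 185}{52} = \frac{5}{781} - \frac{1}{52} \left(-395\right) = \frac{5}{781} - - \frac{395}{52} = \frac{5}{781} + \frac{395}{52} = \frac{308755}{40612}$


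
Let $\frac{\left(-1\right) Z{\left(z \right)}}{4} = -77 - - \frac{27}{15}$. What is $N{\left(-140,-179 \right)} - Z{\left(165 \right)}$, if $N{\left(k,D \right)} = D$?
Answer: $- \frac{2399}{5} \approx -479.8$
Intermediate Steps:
$Z{\left(z \right)} = \frac{1504}{5}$ ($Z{\left(z \right)} = - 4 \left(-77 - - \frac{27}{15}\right) = - 4 \left(-77 - \left(-27\right) \frac{1}{15}\right) = - 4 \left(-77 - - \frac{9}{5}\right) = - 4 \left(-77 + \frac{9}{5}\right) = \left(-4\right) \left(- \frac{376}{5}\right) = \frac{1504}{5}$)
$N{\left(-140,-179 \right)} - Z{\left(165 \right)} = -179 - \frac{1504}{5} = - \frac{2399}{5}$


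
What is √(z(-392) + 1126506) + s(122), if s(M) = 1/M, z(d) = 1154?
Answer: 1/122 + 2*√281915 ≈ 1061.9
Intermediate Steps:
√(z(-392) + 1126506) + s(122) = √(1154 + 1126506) + 1/122 = √1127660 + 1/122 = 2*√281915 + 1/122 = 1/122 + 2*√281915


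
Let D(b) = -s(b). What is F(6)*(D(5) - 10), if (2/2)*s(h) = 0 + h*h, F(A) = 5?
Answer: -175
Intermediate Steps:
s(h) = h² (s(h) = 0 + h*h = 0 + h² = h²)
D(b) = -b²
F(6)*(D(5) - 10) = 5*(-1*5² - 10) = 5*(-1*25 - 10) = 5*(-25 - 10) = 5*(-35) = -175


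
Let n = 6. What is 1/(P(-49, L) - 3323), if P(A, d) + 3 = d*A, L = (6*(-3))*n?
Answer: 1/1966 ≈ 0.00050865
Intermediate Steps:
L = -108 (L = (6*(-3))*6 = -18*6 = -108)
P(A, d) = -3 + A*d (P(A, d) = -3 + d*A = -3 + A*d)
1/(P(-49, L) - 3323) = 1/((-3 - 49*(-108)) - 3323) = 1/((-3 + 5292) - 3323) = 1/(5289 - 3323) = 1/1966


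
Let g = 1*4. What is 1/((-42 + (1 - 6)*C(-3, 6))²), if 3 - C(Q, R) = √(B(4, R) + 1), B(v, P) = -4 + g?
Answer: 1/2704 ≈ 0.00036982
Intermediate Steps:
g = 4
B(v, P) = 0 (B(v, P) = -4 + 4 = 0)
C(Q, R) = 2 (C(Q, R) = 3 - √(0 + 1) = 3 - √1 = 3 - 1*1 = 3 - 1 = 2)
1/((-42 + (1 - 6)*C(-3, 6))²) = 1/((-42 + (1 - 6)*2)²) = 1/((-42 - 5*2)²) = 1/((-42 - 10)²) = 1/((-52)²) = 1/2704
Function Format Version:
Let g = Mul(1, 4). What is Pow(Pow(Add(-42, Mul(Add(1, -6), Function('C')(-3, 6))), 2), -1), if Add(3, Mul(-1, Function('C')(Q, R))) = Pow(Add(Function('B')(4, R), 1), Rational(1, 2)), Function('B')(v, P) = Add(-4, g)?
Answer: Rational(1, 2704) ≈ 0.00036982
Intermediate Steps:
g = 4
Function('B')(v, P) = 0 (Function('B')(v, P) = Add(-4, 4) = 0)
Function('C')(Q, R) = 2 (Function('C')(Q, R) = Add(3, Mul(-1, Pow(Add(0, 1), Rational(1, 2)))) = Add(3, Mul(-1, Pow(1, Rational(1, 2)))) = Add(3, Mul(-1, 1)) = Add(3, -1) = 2)
Pow(Pow(Add(-42, Mul(Add(1, -6), Function('C')(-3, 6))), 2), -1) = Pow(Pow(Add(-42, Mul(Add(1, -6), 2)), 2), -1) = Pow(Pow(Add(-42, Mul(-5, 2)), 2), -1) = Pow(Pow(Add(-42, -10), 2), -1) = Pow(Pow(-52, 2), -1) = Pow(2704, -1) = Rational(1, 2704)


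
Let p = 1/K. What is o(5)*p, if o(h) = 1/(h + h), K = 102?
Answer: 1/1020 ≈ 0.00098039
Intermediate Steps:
o(h) = 1/(2*h)
p = 1/102 ≈ 0.0098039
o(5)*p = ((1/2)/5)*(1/102) = ((1/2)*(1/5))*(1/102) = (1/10)*(1/102) = 1/1020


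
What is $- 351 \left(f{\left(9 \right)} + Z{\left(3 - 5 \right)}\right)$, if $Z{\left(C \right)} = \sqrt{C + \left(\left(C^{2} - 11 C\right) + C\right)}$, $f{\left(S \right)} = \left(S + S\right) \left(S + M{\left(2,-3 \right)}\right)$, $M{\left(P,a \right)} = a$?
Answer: $-37908 - 351 \sqrt{22} \approx -39554.0$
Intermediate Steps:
$f{\left(S \right)} = 2 S \left(-3 + S\right)$ ($f{\left(S \right)} = \left(S + S\right) \left(S - 3\right) = 2 S \left(-3 + S\right)$)
$Z{\left(C \right)} = \sqrt{C^{2} - 9 C}$ ($Z{\left(C \right)} = \sqrt{C + \left(C^{2} - 10 C\right)} = \sqrt{C^{2} - 9 C}$)
$- 351 \left(f{\left(9 \right)} + Z{\left(3 - 5 \right)}\right) = - 351 \left(2 \cdot 9 \left(-3 + 9\right) + \sqrt{\left(3 - 5\right) \left(-9 + \left(3 - 5\right)\right)}\right) = - 351 \left(2 \cdot 9 \cdot 6 + \sqrt{\left(3 - 5\right) \left(-9 + \left(3 - 5\right)\right)}\right) = - 351 \left(108 + \sqrt{- 2 \left(-9 - 2\right)}\right) = - 351 \left(108 + \sqrt{\left(-2\right) \left(-11\right)}\right) = - 351 \left(108 + \sqrt{22}\right) = -37908 - 351 \sqrt{22}$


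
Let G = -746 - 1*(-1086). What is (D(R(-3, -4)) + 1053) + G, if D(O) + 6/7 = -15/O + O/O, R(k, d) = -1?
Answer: 9857/7 ≈ 1408.1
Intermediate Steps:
G = 340 (G = -746 + 1086 = 340)
D(O) = ⅐ - 15/O (D(O) = -6/7 + (-15/O + O/O) = -6/7 + (-15/O + 1) = -6/7 + (1 - 15/O) = ⅐ - 15/O)
(D(R(-3, -4)) + 1053) + G = ((⅐)*(-105 - 1)/(-1) + 1053) + 340 = ((⅐)*(-1)*(-106) + 1053) + 340 = (106/7 + 1053) + 340 = 7477/7 + 340 = 9857/7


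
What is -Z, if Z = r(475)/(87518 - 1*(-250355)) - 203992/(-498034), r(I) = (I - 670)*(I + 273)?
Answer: 1859925112/84136120841 ≈ 0.022106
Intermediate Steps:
r(I) = (-670 + I)*(273 + I)
Z = -1859925112/84136120841 (Z = (-182910 + 475² - 397*475)/(87518 - 1*(-250355)) - 203992/(-498034) = (-182910 + 225625 - 188575)/(87518 + 250355) - 203992*(-1/498034) = -145860/337873 + 101996/249017 = -1859925112/84136120841 ≈ -0.022106)
-Z = -1*(-1859925112/84136120841) = 1859925112/84136120841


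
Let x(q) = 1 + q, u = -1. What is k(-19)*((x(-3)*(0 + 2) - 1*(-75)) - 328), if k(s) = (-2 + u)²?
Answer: -2313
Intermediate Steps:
k(s) = 9 (k(s) = (-2 - 1)² = (-3)² = 9)
k(-19)*((x(-3)*(0 + 2) - 1*(-75)) - 328) = 9*(((1 - 3)*(0 + 2) - 1*(-75)) - 328) = 9*((-2*2 + 75) - 328) = 9*((-4 + 75) - 328) = 9*(71 - 328) = 9*(-257) = -2313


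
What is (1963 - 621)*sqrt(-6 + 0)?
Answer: 1342*I*sqrt(6) ≈ 3287.2*I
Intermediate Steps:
(1963 - 621)*sqrt(-6 + 0) = 1342*sqrt(-6) = 1342*(I*sqrt(6)) = 1342*I*sqrt(6)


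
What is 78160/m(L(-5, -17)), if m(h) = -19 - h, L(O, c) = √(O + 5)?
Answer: -78160/19 ≈ -4113.7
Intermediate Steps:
L(O, c) = √(5 + O)
78160/m(L(-5, -17)) = 78160/(-19 - √(5 - 5)) = 78160/(-19 - √0) = 78160/(-19 - 1*0) = 78160/(-19 + 0) = 78160/(-19) = 78160*(-1/19) = -78160/19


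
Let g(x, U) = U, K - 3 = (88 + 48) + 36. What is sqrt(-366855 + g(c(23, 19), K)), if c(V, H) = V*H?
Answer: 2*I*sqrt(91670) ≈ 605.54*I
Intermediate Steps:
c(V, H) = H*V
K = 175 (K = 3 + ((88 + 48) + 36) = 3 + (136 + 36) = 3 + 172 = 175)
sqrt(-366855 + g(c(23, 19), K)) = sqrt(-366855 + 175) = sqrt(-366680) = 2*I*sqrt(91670)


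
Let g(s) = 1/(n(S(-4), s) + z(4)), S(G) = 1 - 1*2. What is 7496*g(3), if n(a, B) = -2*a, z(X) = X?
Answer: 3748/3 ≈ 1249.3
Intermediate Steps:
S(G) = -1 (S(G) = 1 - 2 = -1)
g(s) = ⅙ (g(s) = 1/(-2*(-1) + 4) = 1/(2 + 4) = 1/6 = ⅙)
7496*g(3) = 7496*(⅙) = 3748/3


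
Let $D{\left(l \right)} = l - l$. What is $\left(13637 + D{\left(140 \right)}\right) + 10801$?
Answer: $24438$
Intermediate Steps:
$D{\left(l \right)} = 0$
$\left(13637 + D{\left(140 \right)}\right) + 10801 = \left(13637 + 0\right) + 10801 = 13637 + 10801 = 24438$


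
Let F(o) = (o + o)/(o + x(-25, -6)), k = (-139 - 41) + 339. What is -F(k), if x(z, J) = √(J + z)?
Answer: -25281/12656 + 159*I*√31/12656 ≈ -1.9976 + 0.069949*I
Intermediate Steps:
k = 159 (k = -180 + 339 = 159)
F(o) = 2*o/(o + I*√31) (F(o) = (o + o)/(o + √(-6 - 25)) = (2*o)/(o + √(-31)) = (2*o)/(o + I*√31) = 2*o/(o + I*√31))
-F(k) = -2*159/(159 + I*√31) = -318/(159 + I*√31)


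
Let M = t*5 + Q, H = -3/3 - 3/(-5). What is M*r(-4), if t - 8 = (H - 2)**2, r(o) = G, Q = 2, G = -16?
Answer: -5664/5 ≈ -1132.8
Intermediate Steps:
H = -2/5 (H = -3*1/3 - 3*(-1/5) = -1 + 3/5 = -2/5 ≈ -0.40000)
r(o) = -16
t = 344/25 (t = 8 + (-2/5 - 2)**2 = 8 + (-12/5)**2 = 8 + 144/25 = 344/25 ≈ 13.760)
M = 354/5 (M = (344/25)*5 + 2 = 344/5 + 2 = 354/5 ≈ 70.800)
M*r(-4) = (354/5)*(-16) = -5664/5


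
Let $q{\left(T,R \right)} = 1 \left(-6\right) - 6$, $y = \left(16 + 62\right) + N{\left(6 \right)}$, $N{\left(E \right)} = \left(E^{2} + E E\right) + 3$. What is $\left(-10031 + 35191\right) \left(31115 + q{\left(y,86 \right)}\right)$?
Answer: $782551480$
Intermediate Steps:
$N{\left(E \right)} = 3 + 2 E^{2}$ ($N{\left(E \right)} = \left(E^{2} + E^{2}\right) + 3 = 2 E^{2} + 3 = 3 + 2 E^{2}$)
$y = 153$ ($y = \left(16 + 62\right) + \left(3 + 2 \cdot 6^{2}\right) = 78 + \left(3 + 2 \cdot 36\right) = 78 + \left(3 + 72\right) = 78 + 75 = 153$)
$q{\left(T,R \right)} = -12$ ($q{\left(T,R \right)} = -6 - 6 = -12$)
$\left(-10031 + 35191\right) \left(31115 + q{\left(y,86 \right)}\right) = \left(-10031 + 35191\right) \left(31115 - 12\right) = 25160 \cdot 31103 = 782551480$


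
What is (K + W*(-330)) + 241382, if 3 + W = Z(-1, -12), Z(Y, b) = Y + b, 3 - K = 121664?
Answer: 125001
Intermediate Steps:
K = -121661 (K = 3 - 1*121664 = 3 - 121664 = -121661)
W = -16 (W = -3 + (-1 - 12) = -3 - 13 = -16)
(K + W*(-330)) + 241382 = (-121661 - 16*(-330)) + 241382 = (-121661 + 5280) + 241382 = -116381 + 241382 = 125001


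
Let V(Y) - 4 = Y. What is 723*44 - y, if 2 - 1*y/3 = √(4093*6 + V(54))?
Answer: 31806 + 6*√6154 ≈ 32277.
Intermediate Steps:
V(Y) = 4 + Y
y = 6 - 6*√6154 (y = 6 - 3*√(4093*6 + (4 + 54)) = 6 - 3*√(24558 + 58) = 6 - 6*√6154 ≈ -464.68)
723*44 - y = 723*44 - (6 - 6*√6154) = 31812 + (-6 + 6*√6154) = 31806 + 6*√6154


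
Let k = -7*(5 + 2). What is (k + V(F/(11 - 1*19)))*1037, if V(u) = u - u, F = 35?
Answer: -50813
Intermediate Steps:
k = -49 (k = -7*7 = -49)
V(u) = 0
(k + V(F/(11 - 1*19)))*1037 = (-49 + 0)*1037 = -49*1037 = -50813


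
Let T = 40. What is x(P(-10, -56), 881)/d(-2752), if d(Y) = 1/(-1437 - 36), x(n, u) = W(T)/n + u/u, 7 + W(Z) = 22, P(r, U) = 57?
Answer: -35352/19 ≈ -1860.6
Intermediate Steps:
W(Z) = 15 (W(Z) = -7 + 22 = 15)
x(n, u) = 1 + 15/n (x(n, u) = 15/n + u/u = 15/n + 1 = 1 + 15/n)
d(Y) = -1/1473 (d(Y) = 1/(-1473) = -1/1473)
x(P(-10, -56), 881)/d(-2752) = ((15 + 57)/57)/(-1/1473) = ((1/57)*72)*(-1473) = (24/19)*(-1473) = -35352/19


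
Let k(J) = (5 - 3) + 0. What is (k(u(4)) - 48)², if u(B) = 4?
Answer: 2116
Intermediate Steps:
k(J) = 2 (k(J) = 2 + 0 = 2)
(k(u(4)) - 48)² = (2 - 48)² = (-46)² = 2116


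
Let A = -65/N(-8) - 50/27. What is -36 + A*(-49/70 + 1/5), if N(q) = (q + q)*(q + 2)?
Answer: -60023/1728 ≈ -34.736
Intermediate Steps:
N(q) = 2*q*(2 + q) (N(q) = (2*q)*(2 + q) = 2*q*(2 + q))
A = -2185/864 (A = -65*(-1/(16*(2 - 8))) - 50/27 = -65/(2*(-8)*(-6)) - 50*1/27 = -65/96 - 50/27 = -2185/864 ≈ -2.5289)
-36 + A*(-49/70 + 1/5) = -36 - 2185*(-49/70 + 1/5)/864 = -36 - 2185*(-49*1/70 + 1*(⅕))/864 = -36 - 2185*(-7/10 + ⅕)/864 = -36 - 2185/864*(-½) = -36 + 2185/1728 = -60023/1728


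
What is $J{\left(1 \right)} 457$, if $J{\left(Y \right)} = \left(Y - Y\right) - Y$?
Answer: $-457$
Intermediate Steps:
$J{\left(Y \right)} = - Y$ ($J{\left(Y \right)} = 0 - Y = - Y$)
$J{\left(1 \right)} 457 = \left(-1\right) 1 \cdot 457 = \left(-1\right) 457 = -457$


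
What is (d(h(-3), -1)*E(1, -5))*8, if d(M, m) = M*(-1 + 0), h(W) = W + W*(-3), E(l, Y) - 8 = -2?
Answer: -288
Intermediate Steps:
E(l, Y) = 6 (E(l, Y) = 8 - 2 = 6)
h(W) = -2*W (h(W) = W - 3*W = -2*W)
d(M, m) = -M (d(M, m) = M*(-1) = -M)
(d(h(-3), -1)*E(1, -5))*8 = (-(-2)*(-3)*6)*8 = (-1*6*6)*8 = -6*6*8 = -36*8 = -288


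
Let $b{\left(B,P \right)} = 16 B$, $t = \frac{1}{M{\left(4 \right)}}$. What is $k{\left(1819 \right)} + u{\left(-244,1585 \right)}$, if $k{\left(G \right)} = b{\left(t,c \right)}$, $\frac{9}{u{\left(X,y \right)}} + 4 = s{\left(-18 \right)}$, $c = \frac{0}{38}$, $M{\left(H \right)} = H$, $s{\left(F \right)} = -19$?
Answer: $\frac{83}{23} \approx 3.6087$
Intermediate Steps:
$c = 0$ ($c = 0 \cdot \frac{1}{38} = 0$)
$t = \frac{1}{4} \approx 0.25$
$u{\left(X,y \right)} = - \frac{9}{23}$ ($u{\left(X,y \right)} = \frac{9}{-4 - 19} = \frac{9}{-23} = 9 \left(- \frac{1}{23}\right) = - \frac{9}{23}$)
$k{\left(G \right)} = 4$ ($k{\left(G \right)} = 16 \cdot \frac{1}{4} = 4$)
$k{\left(1819 \right)} + u{\left(-244,1585 \right)} = 4 - \frac{9}{23} = \frac{83}{23}$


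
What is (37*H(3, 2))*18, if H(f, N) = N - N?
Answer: 0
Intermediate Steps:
H(f, N) = 0
(37*H(3, 2))*18 = (37*0)*18 = 0*18 = 0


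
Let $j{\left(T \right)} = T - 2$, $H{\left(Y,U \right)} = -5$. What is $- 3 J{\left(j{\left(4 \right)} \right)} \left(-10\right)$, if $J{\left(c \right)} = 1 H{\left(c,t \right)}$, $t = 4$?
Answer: $-150$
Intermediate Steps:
$j{\left(T \right)} = -2 + T$ ($j{\left(T \right)} = T - 2 = -2 + T$)
$J{\left(c \right)} = -5$ ($J{\left(c \right)} = 1 \left(-5\right) = -5$)
$- 3 J{\left(j{\left(4 \right)} \right)} \left(-10\right) = \left(-3\right) \left(-5\right) \left(-10\right) = 15 \left(-10\right) = -150$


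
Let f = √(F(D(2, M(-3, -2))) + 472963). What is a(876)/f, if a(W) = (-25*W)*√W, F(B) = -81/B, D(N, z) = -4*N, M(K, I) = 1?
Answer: -17520*√1657297830/756757 ≈ -942.49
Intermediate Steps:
a(W) = -25*W^(3/2)
f = √7567570/4 (f = √(-81/((-4*2)) + 472963) = √(-81/(-8) + 472963) = √(-81*(-⅛) + 472963) = √(81/8 + 472963) = √(3783785/8) = √7567570/4 ≈ 687.73)
a(876)/f = (-43800*√219)/((√7567570/4)) = (-43800*√219)*(2*√7567570/3783785) = -17520*√1657297830/756757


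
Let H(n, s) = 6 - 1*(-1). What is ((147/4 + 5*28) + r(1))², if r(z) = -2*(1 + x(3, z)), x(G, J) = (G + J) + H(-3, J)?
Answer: 373321/16 ≈ 23333.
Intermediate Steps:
H(n, s) = 7 (H(n, s) = 6 + 1 = 7)
x(G, J) = 7 + G + J (x(G, J) = (G + J) + 7 = 7 + G + J)
r(z) = -22 - 2*z (r(z) = -2*(1 + (7 + 3 + z)) = -2*(1 + (10 + z)) = -2*(11 + z) = -22 - 2*z)
((147/4 + 5*28) + r(1))² = ((147/4 + 5*28) + (-22 - 2*1))² = ((147*(¼) + 140) + (-22 - 2))² = ((147/4 + 140) - 24)² = (707/4 - 24)² = (611/4)² = 373321/16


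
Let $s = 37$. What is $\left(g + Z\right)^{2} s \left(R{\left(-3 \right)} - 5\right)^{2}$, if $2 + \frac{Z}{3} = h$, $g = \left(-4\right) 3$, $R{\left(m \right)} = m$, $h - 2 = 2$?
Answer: $85248$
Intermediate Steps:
$h = 4$ ($h = 2 + 2 = 4$)
$g = -12$
$Z = 6$ ($Z = -6 + 3 \cdot 4 = -6 + 12 = 6$)
$\left(g + Z\right)^{2} s \left(R{\left(-3 \right)} - 5\right)^{2} = \left(-12 + 6\right)^{2} \cdot 37 \left(-3 - 5\right)^{2} = \left(-6\right)^{2} \cdot 37 \left(-8\right)^{2} = 36 \cdot 37 \cdot 64 = 1332 \cdot 64 = 85248$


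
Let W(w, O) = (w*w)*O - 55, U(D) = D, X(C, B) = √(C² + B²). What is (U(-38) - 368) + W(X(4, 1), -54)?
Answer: -1379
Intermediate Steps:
X(C, B) = √(B² + C²)
W(w, O) = -55 + O*w² (W(w, O) = w²*O - 55 = O*w² - 55 = -55 + O*w²)
(U(-38) - 368) + W(X(4, 1), -54) = (-38 - 368) + (-55 - 54*(√(1² + 4²))²) = -406 + (-55 - 54*(√(1 + 16))²) = -406 + (-55 - 54*(√17)²) = -406 + (-55 - 54*17) = -406 + (-55 - 918) = -406 - 973 = -1379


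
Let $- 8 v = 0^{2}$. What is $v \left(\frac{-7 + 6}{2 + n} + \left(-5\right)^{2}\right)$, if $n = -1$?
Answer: $0$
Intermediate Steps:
$v = 0$ ($v = - \frac{0^{2}}{8} = \left(- \frac{1}{8}\right) 0 = 0$)
$v \left(\frac{-7 + 6}{2 + n} + \left(-5\right)^{2}\right) = 0 \left(\frac{-7 + 6}{2 - 1} + \left(-5\right)^{2}\right) = 0 \left(- 1^{-1} + 25\right) = 0 \left(\left(-1\right) 1 + 25\right) = 0 \left(-1 + 25\right) = 0 \cdot 24 = 0$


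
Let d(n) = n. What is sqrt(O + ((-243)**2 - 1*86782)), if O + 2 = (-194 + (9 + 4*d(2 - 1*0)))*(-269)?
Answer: sqrt(19878) ≈ 140.99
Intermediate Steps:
O = 47611 (O = -2 + (-194 + (9 + 4*(2 - 1*0)))*(-269) = -2 + (-194 + (9 + 4*(2 + 0)))*(-269) = -2 + (-194 + (9 + 4*2))*(-269) = -2 + (-194 + (9 + 8))*(-269) = -2 + (-194 + 17)*(-269) = -2 - 177*(-269) = -2 + 47613 = 47611)
sqrt(O + ((-243)**2 - 1*86782)) = sqrt(47611 + ((-243)**2 - 1*86782)) = sqrt(47611 + (59049 - 86782)) = sqrt(47611 - 27733) = sqrt(19878)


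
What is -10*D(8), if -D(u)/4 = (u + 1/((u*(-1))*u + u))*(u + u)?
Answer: 35760/7 ≈ 5108.6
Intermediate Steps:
D(u) = -8*u*(u + 1/(u - u**2)) (D(u) = -4*(u + 1/((u*(-1))*u + u))*(u + u) = -4*(u + 1/((-u)*u + u))*2*u = -4*(u + 1/(-u**2 + u))*2*u = -4*(u + 1/(u - u**2))*2*u = -8*u*(u + 1/(u - u**2)))
-10*D(8) = -80*(1 + 8**2 - 1*8**3)/(-1 + 8) = -80*(1 + 64 - 1*512)/7 = -80*(1 + 64 - 512)/7 = -80*(-447)/7 = -10*(-3576/7) = 35760/7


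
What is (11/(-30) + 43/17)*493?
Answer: 31987/30 ≈ 1066.2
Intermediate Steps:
(11/(-30) + 43/17)*493 = (11*(-1/30) + 43*(1/17))*493 = (-11/30 + 43/17)*493 = (1103/510)*493 = 31987/30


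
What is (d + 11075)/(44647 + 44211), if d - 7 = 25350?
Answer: 1656/4039 ≈ 0.41000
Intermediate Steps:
d = 25357 (d = 7 + 25350 = 25357)
(d + 11075)/(44647 + 44211) = (25357 + 11075)/(44647 + 44211) = 36432/88858 = 36432*(1/88858) = 1656/4039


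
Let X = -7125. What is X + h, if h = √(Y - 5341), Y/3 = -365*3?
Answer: -7125 + I*√8626 ≈ -7125.0 + 92.876*I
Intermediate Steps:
Y = -3285 (Y = 3*(-365*3) = 3*(-1095) = -3285)
h = I*√8626 (h = √(-3285 - 5341) = √(-8626) = I*√8626 ≈ 92.876*I)
X + h = -7125 + I*√8626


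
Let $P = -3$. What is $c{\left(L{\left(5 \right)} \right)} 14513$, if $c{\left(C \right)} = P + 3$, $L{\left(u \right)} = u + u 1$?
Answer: $0$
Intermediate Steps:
$L{\left(u \right)} = 2 u$ ($L{\left(u \right)} = u + u = 2 u$)
$c{\left(C \right)} = 0$ ($c{\left(C \right)} = -3 + 3 = 0$)
$c{\left(L{\left(5 \right)} \right)} 14513 = 0 \cdot 14513 = 0$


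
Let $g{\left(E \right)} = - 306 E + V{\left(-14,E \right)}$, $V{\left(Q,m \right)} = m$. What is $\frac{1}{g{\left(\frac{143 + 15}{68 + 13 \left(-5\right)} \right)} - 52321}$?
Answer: $- \frac{3}{205153} \approx -1.4623 \cdot 10^{-5}$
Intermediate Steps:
$g{\left(E \right)} = - 305 E$ ($g{\left(E \right)} = - 306 E + E = - 305 E$)
$\frac{1}{g{\left(\frac{143 + 15}{68 + 13 \left(-5\right)} \right)} - 52321} = \frac{1}{- 305 \frac{143 + 15}{68 + 13 \left(-5\right)} - 52321} = \frac{1}{- 305 \frac{158}{68 - 65} - 52321} = \frac{1}{- 305 \cdot \frac{158}{3} - 52321} = \frac{1}{- 305 \cdot 158 \cdot \frac{1}{3} - 52321} = \frac{1}{\left(-305\right) \frac{158}{3} - 52321} = \frac{1}{- \frac{48190}{3} - 52321} = \frac{1}{- \frac{205153}{3}} = - \frac{3}{205153}$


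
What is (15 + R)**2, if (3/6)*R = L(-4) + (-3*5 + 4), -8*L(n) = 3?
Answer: 961/16 ≈ 60.063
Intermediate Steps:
L(n) = -3/8 (L(n) = -1/8*3 = -3/8)
R = -91/4 (R = 2*(-3/8 + (-3*5 + 4)) = 2*(-3/8 + (-15 + 4)) = 2*(-3/8 - 11) = 2*(-91/8) = -91/4 ≈ -22.750)
(15 + R)**2 = (15 - 91/4)**2 = (-31/4)**2 = 961/16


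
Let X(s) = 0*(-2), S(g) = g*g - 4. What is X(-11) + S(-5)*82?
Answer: 1722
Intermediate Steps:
S(g) = -4 + g² (S(g) = g² - 4 = -4 + g²)
X(s) = 0
X(-11) + S(-5)*82 = 0 + (-4 + (-5)²)*82 = 0 + (-4 + 25)*82 = 0 + 21*82 = 0 + 1722 = 1722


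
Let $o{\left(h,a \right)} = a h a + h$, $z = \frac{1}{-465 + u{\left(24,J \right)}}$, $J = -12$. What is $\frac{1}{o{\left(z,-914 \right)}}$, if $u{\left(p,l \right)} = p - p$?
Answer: $- \frac{465}{835397} \approx -0.00055662$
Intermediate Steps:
$u{\left(p,l \right)} = 0$
$z = - \frac{1}{465}$ ($z = \frac{1}{-465 + 0} = \frac{1}{-465} = - \frac{1}{465} \approx -0.0021505$)
$o{\left(h,a \right)} = h + h a^{2}$ ($o{\left(h,a \right)} = h a^{2} + h = h + h a^{2}$)
$\frac{1}{o{\left(z,-914 \right)}} = \frac{1}{\left(- \frac{1}{465}\right) \left(1 + \left(-914\right)^{2}\right)} = \frac{1}{\left(- \frac{1}{465}\right) \left(1 + 835396\right)} = \frac{1}{\left(- \frac{1}{465}\right) 835397} = \frac{1}{- \frac{835397}{465}} = - \frac{465}{835397}$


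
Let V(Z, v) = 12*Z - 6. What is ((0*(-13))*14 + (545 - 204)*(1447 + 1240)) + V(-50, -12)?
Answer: 915661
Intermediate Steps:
V(Z, v) = -6 + 12*Z
((0*(-13))*14 + (545 - 204)*(1447 + 1240)) + V(-50, -12) = ((0*(-13))*14 + (545 - 204)*(1447 + 1240)) + (-6 + 12*(-50)) = (0*14 + 341*2687) + (-6 - 600) = (0 + 916267) - 606 = 916267 - 606 = 915661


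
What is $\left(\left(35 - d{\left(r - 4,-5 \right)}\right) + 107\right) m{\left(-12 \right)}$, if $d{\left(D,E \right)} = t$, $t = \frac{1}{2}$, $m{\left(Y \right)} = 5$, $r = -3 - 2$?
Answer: $\frac{1415}{2} \approx 707.5$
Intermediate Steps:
$r = -5$ ($r = -3 - 2 = -5$)
$t = \frac{1}{2} \approx 0.5$
$d{\left(D,E \right)} = \frac{1}{2}$
$\left(\left(35 - d{\left(r - 4,-5 \right)}\right) + 107\right) m{\left(-12 \right)} = \left(\left(35 - \frac{1}{2}\right) + 107\right) 5 = \left(\frac{69}{2} + 107\right) 5 = \frac{283}{2} \cdot 5 = \frac{1415}{2}$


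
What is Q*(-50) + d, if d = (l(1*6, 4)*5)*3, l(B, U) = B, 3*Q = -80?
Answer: 4270/3 ≈ 1423.3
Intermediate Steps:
Q = -80/3 (Q = (1/3)*(-80) = -80/3 ≈ -26.667)
d = 90 (d = ((1*6)*5)*3 = (6*5)*3 = 30*3 = 90)
Q*(-50) + d = -80/3*(-50) + 90 = 4000/3 + 90 = 4270/3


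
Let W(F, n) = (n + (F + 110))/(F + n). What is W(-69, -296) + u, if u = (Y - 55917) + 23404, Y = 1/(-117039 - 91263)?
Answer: -494383550269/15206046 ≈ -32512.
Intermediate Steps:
Y = -1/208302 (Y = 1/(-208302) = -1/208302 ≈ -4.8007e-6)
W(F, n) = (110 + F + n)/(F + n) (W(F, n) = (n + (110 + F))/(F + n) = (110 + F + n)/(F + n))
u = -6772522927/208302 (u = (-1/208302 - 55917) + 23404 = -11647622935/208302 + 23404 = -6772522927/208302 ≈ -32513.)
W(-69, -296) + u = (110 - 69 - 296)/(-69 - 296) - 6772522927/208302 = -255/(-365) - 6772522927/208302 = -1/365*(-255) - 6772522927/208302 = 51/73 - 6772522927/208302 = -494383550269/15206046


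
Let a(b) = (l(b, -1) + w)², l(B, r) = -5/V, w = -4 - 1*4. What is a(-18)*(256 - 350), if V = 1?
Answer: -15886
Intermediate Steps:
w = -8 (w = -4 - 4 = -8)
l(B, r) = -5 (l(B, r) = -5/1 = -5*1 = -5)
a(b) = 169 (a(b) = (-5 - 8)² = (-13)² = 169)
a(-18)*(256 - 350) = 169*(256 - 350) = 169*(-94) = -15886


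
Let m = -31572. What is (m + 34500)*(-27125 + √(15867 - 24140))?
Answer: -79422000 + 2928*I*√8273 ≈ -7.9422e+7 + 2.6632e+5*I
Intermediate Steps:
(m + 34500)*(-27125 + √(15867 - 24140)) = (-31572 + 34500)*(-27125 + √(15867 - 24140)) = 2928*(-27125 + √(-8273)) = 2928*(-27125 + I*√8273) = -79422000 + 2928*I*√8273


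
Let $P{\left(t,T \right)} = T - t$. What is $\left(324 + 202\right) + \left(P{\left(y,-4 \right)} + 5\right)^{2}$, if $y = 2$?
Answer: $527$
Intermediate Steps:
$\left(324 + 202\right) + \left(P{\left(y,-4 \right)} + 5\right)^{2} = \left(324 + 202\right) + \left(\left(-4 - 2\right) + 5\right)^{2} = 526 + \left(\left(-4 - 2\right) + 5\right)^{2} = 526 + \left(-6 + 5\right)^{2} = 526 + \left(-1\right)^{2} = 526 + 1 = 527$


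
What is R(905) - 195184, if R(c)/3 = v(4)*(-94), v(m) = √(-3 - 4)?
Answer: -195184 - 282*I*√7 ≈ -1.9518e+5 - 746.1*I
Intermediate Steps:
v(m) = I*√7 (v(m) = √(-7) = I*√7)
R(c) = -282*I*√7 (R(c) = 3*((I*√7)*(-94)) = 3*(-94*I*√7) = -282*I*√7)
R(905) - 195184 = -282*I*√7 - 195184 = -195184 - 282*I*√7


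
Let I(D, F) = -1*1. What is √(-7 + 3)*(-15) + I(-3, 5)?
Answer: -1 - 30*I ≈ -1.0 - 30.0*I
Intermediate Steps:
I(D, F) = -1
√(-7 + 3)*(-15) + I(-3, 5) = √(-7 + 3)*(-15) - 1 = √(-4)*(-15) - 1 = (2*I)*(-15) - 1 = -30*I - 1 = -1 - 30*I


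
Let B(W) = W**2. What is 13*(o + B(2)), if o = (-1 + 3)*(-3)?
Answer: -26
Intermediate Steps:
o = -6 (o = 2*(-3) = -6)
13*(o + B(2)) = 13*(-6 + 2**2) = 13*(-6 + 4) = 13*(-2) = -26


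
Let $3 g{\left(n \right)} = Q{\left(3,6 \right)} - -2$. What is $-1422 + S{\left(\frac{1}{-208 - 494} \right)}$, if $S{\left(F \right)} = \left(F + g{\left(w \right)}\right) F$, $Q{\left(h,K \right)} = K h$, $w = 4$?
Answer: $- \frac{700771967}{492804} \approx -1422.0$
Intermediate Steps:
$g{\left(n \right)} = \frac{20}{3}$ ($g{\left(n \right)} = \frac{6 \cdot 3 - -2}{3} = \frac{18 + 2}{3} = \frac{1}{3} \cdot 20 = \frac{20}{3}$)
$S{\left(F \right)} = F \left(\frac{20}{3} + F\right)$ ($S{\left(F \right)} = \left(F + \frac{20}{3}\right) F = \left(\frac{20}{3} + F\right) F = F \left(\frac{20}{3} + F\right)$)
$-1422 + S{\left(\frac{1}{-208 - 494} \right)} = -1422 + \frac{20 + \frac{3}{-208 - 494}}{3 \left(-208 - 494\right)} = -1422 + \frac{20 + \frac{3}{-702}}{3 \left(-702\right)} = -1422 + \frac{1}{3} \left(- \frac{1}{702}\right) \left(20 + 3 \left(- \frac{1}{702}\right)\right) = -1422 + \frac{1}{3} \left(- \frac{1}{702}\right) \left(20 - \frac{1}{234}\right) = -1422 + \frac{1}{3} \left(- \frac{1}{702}\right) \frac{4679}{234} = -1422 - \frac{4679}{492804} = - \frac{700771967}{492804}$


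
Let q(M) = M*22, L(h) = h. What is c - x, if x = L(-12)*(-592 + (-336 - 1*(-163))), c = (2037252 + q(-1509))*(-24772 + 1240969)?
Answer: 2437324453458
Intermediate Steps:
q(M) = 22*M
c = 2437324462638 (c = (2037252 + 22*(-1509))*(-24772 + 1240969) = (2037252 - 33198)*1216197 = 2004054*1216197 = 2437324462638)
x = 9180 (x = -12*(-592 + (-336 - 1*(-163))) = -12*(-592 + (-336 + 163)) = -12*(-592 - 173) = -12*(-765) = 9180)
c - x = 2437324462638 - 1*9180 = 2437324462638 - 9180 = 2437324453458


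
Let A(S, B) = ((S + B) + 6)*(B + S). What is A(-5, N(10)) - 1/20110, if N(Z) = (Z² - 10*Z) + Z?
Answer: 1106049/20110 ≈ 55.000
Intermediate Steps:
N(Z) = Z² - 9*Z
A(S, B) = (B + S)*(6 + B + S) (A(S, B) = ((B + S) + 6)*(B + S) = (6 + B + S)*(B + S) = (B + S)*(6 + B + S))
A(-5, N(10)) - 1/20110 = ((10*(-9 + 10))² + (-5)² + 6*(10*(-9 + 10)) + 6*(-5) + 2*(10*(-9 + 10))*(-5)) - 1/20110 = ((10*1)² + 25 + 6*(10*1) - 30 + 2*(10*1)*(-5)) - 1*1/20110 = (10² + 25 + 6*10 - 30 + 2*10*(-5)) - 1/20110 = (100 + 25 + 60 - 30 - 100) - 1/20110 = 55 - 1/20110 = 1106049/20110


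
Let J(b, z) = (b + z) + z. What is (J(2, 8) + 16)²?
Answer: 1156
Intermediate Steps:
J(b, z) = b + 2*z
(J(2, 8) + 16)² = ((2 + 2*8) + 16)² = ((2 + 16) + 16)² = (18 + 16)² = 34² = 1156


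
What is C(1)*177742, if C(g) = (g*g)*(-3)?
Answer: -533226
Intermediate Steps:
C(g) = -3*g² (C(g) = g²*(-3) = -3*g²)
C(1)*177742 = -3*1²*177742 = -3*1*177742 = -3*177742 = -533226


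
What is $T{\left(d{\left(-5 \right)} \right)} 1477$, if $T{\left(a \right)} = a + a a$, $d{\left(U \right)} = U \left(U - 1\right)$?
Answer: $1373610$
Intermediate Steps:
$d{\left(U \right)} = U \left(-1 + U\right)$
$T{\left(a \right)} = a + a^{2}$
$T{\left(d{\left(-5 \right)} \right)} 1477 = - 5 \left(-1 - 5\right) \left(1 - 5 \left(-1 - 5\right)\right) 1477 = \left(-5\right) \left(-6\right) \left(1 - -30\right) 1477 = 30 \left(1 + 30\right) 1477 = 30 \cdot 31 \cdot 1477 = 930 \cdot 1477 = 1373610$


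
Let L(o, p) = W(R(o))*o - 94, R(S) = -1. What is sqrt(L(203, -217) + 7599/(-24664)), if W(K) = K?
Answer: I*sqrt(45214087962)/12332 ≈ 17.243*I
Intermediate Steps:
L(o, p) = -94 - o (L(o, p) = -o - 94 = -94 - o)
sqrt(L(203, -217) + 7599/(-24664)) = sqrt((-94 - 1*203) + 7599/(-24664)) = sqrt((-94 - 203) + 7599*(-1/24664)) = sqrt(-297 - 7599/24664) = sqrt(-7332807/24664) = I*sqrt(45214087962)/12332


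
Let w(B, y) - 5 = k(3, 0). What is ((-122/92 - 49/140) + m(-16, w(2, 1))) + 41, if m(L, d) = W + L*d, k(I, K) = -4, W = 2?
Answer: 11649/460 ≈ 25.324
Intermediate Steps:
w(B, y) = 1 (w(B, y) = 5 - 4 = 1)
m(L, d) = 2 + L*d
((-122/92 - 49/140) + m(-16, w(2, 1))) + 41 = ((-122/92 - 49/140) + (2 - 16*1)) + 41 = ((-122*1/92 - 49*1/140) + (2 - 16)) + 41 = ((-61/46 - 7/20) - 14) + 41 = (-771/460 - 14) + 41 = -7211/460 + 41 = 11649/460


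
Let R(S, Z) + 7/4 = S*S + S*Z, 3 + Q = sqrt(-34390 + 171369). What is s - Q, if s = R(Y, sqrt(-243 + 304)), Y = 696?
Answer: 1937669/4 - sqrt(136979) + 696*sqrt(61) ≈ 4.8948e+5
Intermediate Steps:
Q = -3 + sqrt(136979) (Q = -3 + sqrt(-34390 + 171369) = -3 + sqrt(136979) ≈ 367.11)
R(S, Z) = -7/4 + S**2 + S*Z (R(S, Z) = -7/4 + (S*S + S*Z) = -7/4 + (S**2 + S*Z) = -7/4 + S**2 + S*Z)
s = 1937657/4 + 696*sqrt(61) (s = -7/4 + 696**2 + 696*sqrt(-243 + 304) = -7/4 + 484416 + 696*sqrt(61) = 1937657/4 + 696*sqrt(61) ≈ 4.8985e+5)
s - Q = (1937657/4 + 696*sqrt(61)) - (-3 + sqrt(136979)) = (1937657/4 + 696*sqrt(61)) + (3 - sqrt(136979)) = 1937669/4 - sqrt(136979) + 696*sqrt(61)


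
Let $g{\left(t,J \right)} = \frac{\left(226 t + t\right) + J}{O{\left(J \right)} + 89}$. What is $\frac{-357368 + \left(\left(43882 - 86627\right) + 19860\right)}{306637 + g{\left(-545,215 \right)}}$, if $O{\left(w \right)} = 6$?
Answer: $- \frac{126751}{101779} \approx -1.2454$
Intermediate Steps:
$g{\left(t,J \right)} = \frac{J}{95} + \frac{227 t}{95}$ ($g{\left(t,J \right)} = \frac{\left(226 t + t\right) + J}{6 + 89} = \frac{227 t + J}{95} = \left(J + 227 t\right) \frac{1}{95} = \frac{J}{95} + \frac{227 t}{95}$)
$\frac{-357368 + \left(\left(43882 - 86627\right) + 19860\right)}{306637 + g{\left(-545,215 \right)}} = \frac{-357368 + \left(\left(43882 - 86627\right) + 19860\right)}{306637 + \left(\frac{1}{95} \cdot 215 + \frac{227}{95} \left(-545\right)\right)} = \frac{-357368 + \left(-42745 + 19860\right)}{306637 + \left(\frac{43}{19} - \frac{24743}{19}\right)} = \frac{-357368 - 22885}{306637 - 1300} = - \frac{380253}{305337} = \left(-380253\right) \frac{1}{305337} = - \frac{126751}{101779}$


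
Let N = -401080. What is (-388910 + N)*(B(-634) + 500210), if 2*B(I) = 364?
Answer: -395304676080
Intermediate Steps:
B(I) = 182 (B(I) = (½)*364 = 182)
(-388910 + N)*(B(-634) + 500210) = (-388910 - 401080)*(182 + 500210) = -789990*500392 = -395304676080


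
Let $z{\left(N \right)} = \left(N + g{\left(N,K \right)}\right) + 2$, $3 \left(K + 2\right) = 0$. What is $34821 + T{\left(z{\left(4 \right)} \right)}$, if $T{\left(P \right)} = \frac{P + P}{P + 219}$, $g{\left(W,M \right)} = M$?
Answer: $\frac{7765091}{223} \approx 34821.0$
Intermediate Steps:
$K = -2$ ($K = -2 + \frac{1}{3} \cdot 0 = -2 + 0 = -2$)
$z{\left(N \right)} = N$ ($z{\left(N \right)} = \left(N - 2\right) + 2 = \left(-2 + N\right) + 2 = N$)
$T{\left(P \right)} = \frac{2 P}{219 + P}$
$34821 + T{\left(z{\left(4 \right)} \right)} = 34821 + 2 \cdot 4 \frac{1}{219 + 4} = 34821 + 2 \cdot 4 \cdot \frac{1}{223} = 34821 + \frac{8}{223} = \frac{7765091}{223}$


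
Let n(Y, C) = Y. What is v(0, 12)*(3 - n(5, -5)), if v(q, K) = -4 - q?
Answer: 8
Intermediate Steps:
v(0, 12)*(3 - n(5, -5)) = (-4 - 1*0)*(3 - 1*5) = (-4 + 0)*(3 - 5) = -4*(-2) = 8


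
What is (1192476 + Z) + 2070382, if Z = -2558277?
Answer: 704581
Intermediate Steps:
(1192476 + Z) + 2070382 = (1192476 - 2558277) + 2070382 = -1365801 + 2070382 = 704581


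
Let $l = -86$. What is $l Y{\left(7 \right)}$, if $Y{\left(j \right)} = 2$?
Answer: $-172$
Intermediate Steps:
$l Y{\left(7 \right)} = \left(-86\right) 2 = -172$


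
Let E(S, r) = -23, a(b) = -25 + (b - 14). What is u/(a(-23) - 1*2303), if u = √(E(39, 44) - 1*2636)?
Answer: -I*√2659/2365 ≈ -0.021804*I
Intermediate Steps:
a(b) = -39 + b (a(b) = -25 + (-14 + b) = -39 + b)
u = I*√2659 (u = √(-23 - 1*2636) = √(-23 - 2636) = √(-2659) = I*√2659 ≈ 51.565*I)
u/(a(-23) - 1*2303) = (I*√2659)/((-39 - 23) - 1*2303) = (I*√2659)/(-62 - 2303) = (I*√2659)/(-2365) = (I*√2659)*(-1/2365) = -I*√2659/2365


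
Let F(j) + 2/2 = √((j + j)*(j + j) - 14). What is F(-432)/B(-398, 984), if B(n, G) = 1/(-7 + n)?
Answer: 405 - 405*√746482 ≈ -3.4951e+5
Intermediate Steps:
F(j) = -1 + √(-14 + 4*j²) (F(j) = -1 + √((j + j)*(j + j) - 14) = -1 + √((2*j)*(2*j) - 14) = -1 + √(4*j² - 14) = -1 + √(-14 + 4*j²))
F(-432)/B(-398, 984) = (-1 + √(-14 + 4*(-432)²))/(1/(-7 - 398)) = (-1 + √(-14 + 4*186624))/(1/(-405)) = (-1 + √(-14 + 746496))/(-1/405) = (-1 + √746482)*(-405) = 405 - 405*√746482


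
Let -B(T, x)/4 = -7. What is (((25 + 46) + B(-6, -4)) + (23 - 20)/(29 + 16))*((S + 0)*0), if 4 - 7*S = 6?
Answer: 0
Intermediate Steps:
S = -2/7 (S = 4/7 - ⅐*6 = 4/7 - 6/7 = -2/7 ≈ -0.28571)
B(T, x) = 28 (B(T, x) = -4*(-7) = 28)
(((25 + 46) + B(-6, -4)) + (23 - 20)/(29 + 16))*((S + 0)*0) = (((25 + 46) + 28) + (23 - 20)/(29 + 16))*((-2/7 + 0)*0) = ((71 + 28) + 3/45)*(-2/7*0) = (99 + 3*(1/45))*0 = (99 + 1/15)*0 = (1486/15)*0 = 0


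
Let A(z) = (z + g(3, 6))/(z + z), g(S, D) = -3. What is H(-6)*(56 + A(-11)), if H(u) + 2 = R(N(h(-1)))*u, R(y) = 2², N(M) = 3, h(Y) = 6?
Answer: -16198/11 ≈ -1472.5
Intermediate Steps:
R(y) = 4
H(u) = -2 + 4*u
A(z) = (-3 + z)/(2*z) (A(z) = (z - 3)/(z + z) = (-3 + z)/((2*z)) = (-3 + z)*(1/(2*z)) = (-3 + z)/(2*z))
H(-6)*(56 + A(-11)) = (-2 + 4*(-6))*(56 + (½)*(-3 - 11)/(-11)) = (-2 - 24)*(56 + (½)*(-1/11)*(-14)) = -26*(56 + 7/11) = -26*623/11 = -16198/11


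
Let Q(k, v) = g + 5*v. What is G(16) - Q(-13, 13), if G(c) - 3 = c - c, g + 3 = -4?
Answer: -55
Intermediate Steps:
g = -7 (g = -3 - 4 = -7)
G(c) = 3 (G(c) = 3 + (c - c) = 3 + 0 = 3)
Q(k, v) = -7 + 5*v
G(16) - Q(-13, 13) = 3 - (-7 + 5*13) = 3 - (-7 + 65) = 3 - 1*58 = 3 - 58 = -55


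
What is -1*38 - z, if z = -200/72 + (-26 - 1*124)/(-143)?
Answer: -46681/1287 ≈ -36.271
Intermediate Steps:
z = -2225/1287 (z = -200*1/72 + (-26 - 124)*(-1/143) = -25/9 - 150*(-1/143) = -25/9 + 150/143 = -2225/1287 ≈ -1.7288)
-1*38 - z = -1*38 - 1*(-2225/1287) = -38 + 2225/1287 = -46681/1287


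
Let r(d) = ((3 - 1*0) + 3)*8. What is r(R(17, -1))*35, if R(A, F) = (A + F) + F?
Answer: 1680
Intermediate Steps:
R(A, F) = A + 2*F
r(d) = 48 (r(d) = ((3 + 0) + 3)*8 = (3 + 3)*8 = 6*8 = 48)
r(R(17, -1))*35 = 48*35 = 1680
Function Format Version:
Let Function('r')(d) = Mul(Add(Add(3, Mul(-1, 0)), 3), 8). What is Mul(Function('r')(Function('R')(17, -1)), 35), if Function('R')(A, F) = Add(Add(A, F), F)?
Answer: 1680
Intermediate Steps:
Function('R')(A, F) = Add(A, Mul(2, F))
Function('r')(d) = 48 (Function('r')(d) = Mul(Add(Add(3, 0), 3), 8) = Mul(Add(3, 3), 8) = Mul(6, 8) = 48)
Mul(Function('r')(Function('R')(17, -1)), 35) = Mul(48, 35) = 1680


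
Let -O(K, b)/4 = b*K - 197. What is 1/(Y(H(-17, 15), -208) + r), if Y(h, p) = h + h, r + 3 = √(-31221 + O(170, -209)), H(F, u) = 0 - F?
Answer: -31/110726 + √111687/110726 ≈ 0.0027383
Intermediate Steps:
H(F, u) = -F
O(K, b) = 788 - 4*K*b (O(K, b) = -4*(b*K - 197) = -4*(K*b - 197) = -4*(-197 + K*b) = 788 - 4*K*b)
r = -3 + √111687 (r = -3 + √(-31221 + (788 - 4*170*(-209))) = -3 + √(-31221 + (788 + 142120)) = -3 + √(-31221 + 142908) = -3 + √111687 ≈ 331.20)
Y(h, p) = 2*h
1/(Y(H(-17, 15), -208) + r) = 1/(2*(-1*(-17)) + (-3 + √111687)) = 1/(2*17 + (-3 + √111687)) = 1/(34 + (-3 + √111687)) = 1/(31 + √111687)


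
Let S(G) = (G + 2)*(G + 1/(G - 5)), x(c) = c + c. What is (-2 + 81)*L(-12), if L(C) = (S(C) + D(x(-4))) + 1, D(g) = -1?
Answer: 161950/17 ≈ 9526.5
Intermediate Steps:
x(c) = 2*c
S(G) = (2 + G)*(G + 1/(-5 + G))
L(C) = (2 + C³ - 9*C - 3*C²)/(-5 + C) (L(C) = ((2 + C³ - 9*C - 3*C²)/(-5 + C) - 1) + 1 = (-1 + (2 + C³ - 9*C - 3*C²)/(-5 + C)) + 1 = (2 + C³ - 9*C - 3*C²)/(-5 + C))
(-2 + 81)*L(-12) = (-2 + 81)*((2 + (-12)³ - 9*(-12) - 3*(-12)²)/(-5 - 12)) = 79*((2 - 1728 + 108 - 3*144)/(-17)) = 79*(-(2 - 1728 + 108 - 432)/17) = 79*(-1/17*(-2050)) = 79*(2050/17) = 161950/17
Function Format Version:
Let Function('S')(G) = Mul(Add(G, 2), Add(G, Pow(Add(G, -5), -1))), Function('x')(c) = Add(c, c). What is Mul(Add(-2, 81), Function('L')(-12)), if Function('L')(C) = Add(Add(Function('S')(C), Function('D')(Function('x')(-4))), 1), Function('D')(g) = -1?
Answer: Rational(161950, 17) ≈ 9526.5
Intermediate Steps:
Function('x')(c) = Mul(2, c)
Function('S')(G) = Mul(Add(2, G), Add(G, Pow(Add(-5, G), -1)))
Function('L')(C) = Mul(Pow(Add(-5, C), -1), Add(2, Pow(C, 3), Mul(-9, C), Mul(-3, Pow(C, 2)))) (Function('L')(C) = Add(Add(Mul(Pow(Add(-5, C), -1), Add(2, Pow(C, 3), Mul(-9, C), Mul(-3, Pow(C, 2)))), -1), 1) = Add(Add(-1, Mul(Pow(Add(-5, C), -1), Add(2, Pow(C, 3), Mul(-9, C), Mul(-3, Pow(C, 2))))), 1) = Mul(Pow(Add(-5, C), -1), Add(2, Pow(C, 3), Mul(-9, C), Mul(-3, Pow(C, 2)))))
Mul(Add(-2, 81), Function('L')(-12)) = Mul(Add(-2, 81), Mul(Pow(Add(-5, -12), -1), Add(2, Pow(-12, 3), Mul(-9, -12), Mul(-3, Pow(-12, 2))))) = Mul(79, Mul(Pow(-17, -1), Add(2, -1728, 108, Mul(-3, 144)))) = Mul(79, Mul(Rational(-1, 17), Add(2, -1728, 108, -432))) = Mul(79, Mul(Rational(-1, 17), -2050)) = Mul(79, Rational(2050, 17)) = Rational(161950, 17)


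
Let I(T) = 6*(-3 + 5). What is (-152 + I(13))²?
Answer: 19600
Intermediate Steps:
I(T) = 12 (I(T) = 6*2 = 12)
(-152 + I(13))² = (-152 + 12)² = (-140)² = 19600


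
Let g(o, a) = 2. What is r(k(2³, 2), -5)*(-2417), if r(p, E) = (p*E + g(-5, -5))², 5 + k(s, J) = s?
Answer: -408473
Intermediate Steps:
k(s, J) = -5 + s
r(p, E) = (2 + E*p)² (r(p, E) = (p*E + 2)² = (E*p + 2)² = (2 + E*p)²)
r(k(2³, 2), -5)*(-2417) = (2 - 5*(-5 + 2³))²*(-2417) = (2 - 5*(-5 + 8))²*(-2417) = (2 - 5*3)²*(-2417) = (2 - 15)²*(-2417) = (-13)²*(-2417) = 169*(-2417) = -408473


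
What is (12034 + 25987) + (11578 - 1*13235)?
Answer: 36364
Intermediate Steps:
(12034 + 25987) + (11578 - 1*13235) = 38021 + (11578 - 13235) = 38021 - 1657 = 36364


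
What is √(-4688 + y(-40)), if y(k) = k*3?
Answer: 2*I*√1202 ≈ 69.34*I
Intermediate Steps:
y(k) = 3*k
√(-4688 + y(-40)) = √(-4688 + 3*(-40)) = √(-4688 - 120) = √(-4808) = 2*I*√1202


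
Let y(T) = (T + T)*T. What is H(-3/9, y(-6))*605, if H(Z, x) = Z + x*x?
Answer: 9408355/3 ≈ 3.1361e+6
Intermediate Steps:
y(T) = 2*T² (y(T) = (2*T)*T = 2*T²)
H(Z, x) = Z + x²
H(-3/9, y(-6))*605 = (-3/9 + (2*(-6)²)²)*605 = (-3*⅑ + (2*36)²)*605 = (-⅓ + 72²)*605 = (-⅓ + 5184)*605 = (15551/3)*605 = 9408355/3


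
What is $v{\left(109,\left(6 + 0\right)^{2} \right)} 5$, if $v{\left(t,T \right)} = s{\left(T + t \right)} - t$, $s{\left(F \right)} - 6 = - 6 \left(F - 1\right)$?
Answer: $-4835$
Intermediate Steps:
$s{\left(F \right)} = 12 - 6 F$ ($s{\left(F \right)} = 6 - 6 \left(F - 1\right) = 6 - 6 \left(-1 + F\right) = 6 - \left(-6 + 6 F\right) = 12 - 6 F$)
$v{\left(t,T \right)} = 12 - 7 t - 6 T$ ($v{\left(t,T \right)} = \left(12 - 6 \left(T + t\right)\right) - t = \left(12 - \left(6 T + 6 t\right)\right) - t = \left(12 - 6 T - 6 t\right) - t = 12 - 7 t - 6 T$)
$v{\left(109,\left(6 + 0\right)^{2} \right)} 5 = \left(12 - 763 - 6 \left(6 + 0\right)^{2}\right) 5 = \left(12 - 763 - 6 \cdot 6^{2}\right) 5 = \left(12 - 763 - 216\right) 5 = \left(-967\right) 5 = -4835$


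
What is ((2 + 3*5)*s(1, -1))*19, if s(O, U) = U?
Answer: -323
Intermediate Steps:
((2 + 3*5)*s(1, -1))*19 = ((2 + 3*5)*(-1))*19 = ((2 + 15)*(-1))*19 = (17*(-1))*19 = -17*19 = -323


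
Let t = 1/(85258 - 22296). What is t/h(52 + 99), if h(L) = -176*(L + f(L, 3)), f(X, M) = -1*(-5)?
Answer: -1/1728684672 ≈ -5.7847e-10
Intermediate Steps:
f(X, M) = 5
t = 1/62962 ≈ 1.5883e-5
h(L) = -880 - 176*L (h(L) = -176*(L + 5) = -176*(5 + L) = -880 - 176*L)
t/h(52 + 99) = 1/(62962*(-880 - 176*(52 + 99))) = 1/(62962*(-880 - 176*151)) = 1/(62962*(-880 - 26576)) = (1/62962)/(-27456) = (1/62962)*(-1/27456) = -1/1728684672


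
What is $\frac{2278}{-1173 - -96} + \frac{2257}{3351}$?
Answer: $- \frac{1734263}{1203009} \approx -1.4416$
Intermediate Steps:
$\frac{2278}{-1173 - -96} + \frac{2257}{3351} = \frac{2278}{-1173 + 96} + 2257 \cdot \frac{1}{3351} = \frac{2278}{-1077} + \frac{2257}{3351} = 2278 \left(- \frac{1}{1077}\right) + \frac{2257}{3351} = - \frac{2278}{1077} + \frac{2257}{3351} = - \frac{1734263}{1203009}$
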